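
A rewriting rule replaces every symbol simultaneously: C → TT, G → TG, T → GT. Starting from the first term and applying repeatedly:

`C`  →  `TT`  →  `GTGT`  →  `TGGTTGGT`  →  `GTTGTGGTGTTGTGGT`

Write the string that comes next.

Applying the rule to each of the 16 symbols of GTTGTGGTGTTGTGGT gives the pieces TG GT GT TG GT TG TG GT TG GT GT TG GT TG TG GT, which concatenate to the answer.

TGGTGTTGGTTGTGGTTGGTGTTGGTTGTGGT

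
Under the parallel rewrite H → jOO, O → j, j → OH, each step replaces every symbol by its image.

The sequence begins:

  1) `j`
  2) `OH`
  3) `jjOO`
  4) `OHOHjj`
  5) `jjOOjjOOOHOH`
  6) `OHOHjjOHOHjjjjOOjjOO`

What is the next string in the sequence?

jjOOjjOOOHOHjjOOjjOOOHOHOHOHjjOHOHjj

Applying the rule to each of the 20 symbols of OHOHjjOHOHjjjjOOjjOO gives the pieces j jOO j jOO OH OH j jOO j jOO OH OH OH OH j j OH OH j j, which concatenate to the answer.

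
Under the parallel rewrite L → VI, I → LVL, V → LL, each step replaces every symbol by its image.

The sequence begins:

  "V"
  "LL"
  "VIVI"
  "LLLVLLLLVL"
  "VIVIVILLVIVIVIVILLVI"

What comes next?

Rewriting the 20 symbols of VIVIVILLVIVIVIVILLVI one by one yields LL LVL LL LVL LL LVL VI VI LL LVL LL LVL LL LVL LL LVL VI VI LL LVL; concatenated:

LLLVLLLLVLLLLVLVIVILLLVLLLLVLLLLVLLLLVLVIVILLLVL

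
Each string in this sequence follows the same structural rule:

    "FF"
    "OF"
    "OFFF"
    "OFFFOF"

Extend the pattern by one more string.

OFFFOFOFFF

This is a Fibonacci-style word recurrence s(k) = s(k−1)·s(k−2): e.g. OF·FF = OFFF.
Continuing: OFFFOF · OFFF gives term 5.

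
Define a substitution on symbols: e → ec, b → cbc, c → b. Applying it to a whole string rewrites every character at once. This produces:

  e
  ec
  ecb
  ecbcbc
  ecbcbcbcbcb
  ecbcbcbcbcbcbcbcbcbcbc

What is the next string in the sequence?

ecbcbcbcbcbcbcbcbcbcbcbcbcbcbcbcbcbcbcbcbcb

Replace each of the 22 characters of ecbcbcbcbcbcbcbcbcbcbc in place — ec b cbc b cbc b cbc b cbc b cbc b cbc b cbc b cbc b cbc b cbc b — and concatenate.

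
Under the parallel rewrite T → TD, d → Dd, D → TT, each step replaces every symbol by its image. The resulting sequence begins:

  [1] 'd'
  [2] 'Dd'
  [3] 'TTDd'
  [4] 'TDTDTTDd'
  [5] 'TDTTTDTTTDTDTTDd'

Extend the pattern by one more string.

Rewriting the 16 symbols of TDTTTDTTTDTDTTDd one by one yields TD TT TD TD TD TT TD TD TD TT TD TT TD TD TT Dd; concatenated:

TDTTTDTDTDTTTDTDTDTTTDTTTDTDTTDd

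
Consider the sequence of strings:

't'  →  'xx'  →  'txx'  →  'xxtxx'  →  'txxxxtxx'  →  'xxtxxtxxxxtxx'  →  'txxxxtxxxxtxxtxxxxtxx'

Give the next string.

This is a Fibonacci-style word recurrence s(k) = s(k−2)·s(k−1): e.g. t·xx = txx.
Continuing: xxtxxtxxxxtxx · txxxxtxxxxtxxtxxxxtxx gives term 8.

xxtxxtxxxxtxxtxxxxtxxxxtxxtxxxxtxx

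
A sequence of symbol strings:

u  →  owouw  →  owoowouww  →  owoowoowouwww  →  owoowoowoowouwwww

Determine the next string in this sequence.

owoowoowoowoowouwwwww

Every step adds owo to the front and w to the end of the previous string.
One more step from owoowoowoowouwwww gives the answer.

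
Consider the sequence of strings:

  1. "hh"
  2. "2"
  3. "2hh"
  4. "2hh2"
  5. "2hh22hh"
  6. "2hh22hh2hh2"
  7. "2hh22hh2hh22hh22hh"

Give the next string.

2hh22hh2hh22hh22hh2hh22hh2hh2

From term 3 onward, concatenate the last term with the second-to-last: 2·hh = 2hh, 2hh·2 = 2hh2, …
Continuing: 2hh22hh2hh22hh22hh · 2hh22hh2hh2 gives term 8.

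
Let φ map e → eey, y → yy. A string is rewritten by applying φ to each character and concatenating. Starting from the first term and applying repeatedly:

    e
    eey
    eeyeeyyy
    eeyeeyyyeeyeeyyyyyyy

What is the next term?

eeyeeyyyeeyeeyyyyyyyeeyeeyyyeeyeeyyyyyyyyyyyyyyy

Applying the rule to each of the 20 symbols of eeyeeyyyeeyeeyyyyyyy gives the pieces eey eey yy eey eey yy yy yy eey eey yy eey eey yy yy yy yy yy yy yy, which concatenate to the answer.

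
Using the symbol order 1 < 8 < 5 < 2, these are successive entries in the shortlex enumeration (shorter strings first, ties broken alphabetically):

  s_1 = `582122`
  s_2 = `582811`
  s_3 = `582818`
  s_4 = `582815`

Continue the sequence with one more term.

582812

The successor of 582815 increments the rightmost position that isn't already 2 and resets every position after it to 1.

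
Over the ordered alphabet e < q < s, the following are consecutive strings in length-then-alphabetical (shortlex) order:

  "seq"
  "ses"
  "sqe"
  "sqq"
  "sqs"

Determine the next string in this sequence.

Find the rightmost character of sqs below s, bump it to the next letter, and reset everything to its right to e.

sse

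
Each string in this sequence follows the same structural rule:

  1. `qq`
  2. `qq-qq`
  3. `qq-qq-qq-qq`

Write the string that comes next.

Every step duplicates the string with '-' between the halves.
One more doubling of qq-qq-qq-qq gives the answer.

qq-qq-qq-qq-qq-qq-qq-qq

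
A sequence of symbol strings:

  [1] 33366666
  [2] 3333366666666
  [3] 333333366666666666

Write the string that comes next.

Term n consists of 2n+1 3's, followed by 3n+2 6's (n = 1, 2, …).
At n = 4 the blocks have lengths 9, 14.

33333333366666666666666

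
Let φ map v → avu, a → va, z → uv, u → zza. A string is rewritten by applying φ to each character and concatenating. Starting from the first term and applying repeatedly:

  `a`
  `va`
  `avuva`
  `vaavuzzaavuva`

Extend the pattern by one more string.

avuvavaavuzzauvuvvavaavuzzaavuva

φ(vaavuzzaavuva) expands symbol-by-symbol to avu va va avu zza uv uv va va avu zza avu va; joining the 13 pieces gives the next term.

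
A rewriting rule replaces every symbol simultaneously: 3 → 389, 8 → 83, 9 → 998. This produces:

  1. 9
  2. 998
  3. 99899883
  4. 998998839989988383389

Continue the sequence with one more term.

9989988399899883833899989988399899883833898338938983998

Applying the rule to each of the 21 symbols of 998998839989988383389 gives the pieces 998 998 83 998 998 83 83 389 998 998 83 998 998 83 83 389 83 389 389 83 998, which concatenate to the answer.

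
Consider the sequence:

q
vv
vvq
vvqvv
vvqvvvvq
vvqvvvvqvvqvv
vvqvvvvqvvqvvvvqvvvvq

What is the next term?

Each term (from the third on) is the previous term followed by the one before it: term 3 = vv·q = vvq.
So term 8 is vvqvvvvqvvqvvvvqvvvvq·vvqvvvvqvvqvv.

vvqvvvvqvvqvvvvqvvvvqvvqvvvvqvvqvv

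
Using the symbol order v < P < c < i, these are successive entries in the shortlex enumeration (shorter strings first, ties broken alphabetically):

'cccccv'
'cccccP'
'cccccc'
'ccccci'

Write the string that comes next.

cccciv

The successor of ccccci increments the rightmost position that isn't already i and resets every position after it to v.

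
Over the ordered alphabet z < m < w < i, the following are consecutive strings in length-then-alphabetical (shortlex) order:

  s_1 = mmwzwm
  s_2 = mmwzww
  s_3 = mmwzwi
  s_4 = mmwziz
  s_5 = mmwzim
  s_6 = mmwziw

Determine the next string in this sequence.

Treat mmwziw as a base-4 numeral over the given alphabet and add one, carrying through any trailing i's.

mmwzii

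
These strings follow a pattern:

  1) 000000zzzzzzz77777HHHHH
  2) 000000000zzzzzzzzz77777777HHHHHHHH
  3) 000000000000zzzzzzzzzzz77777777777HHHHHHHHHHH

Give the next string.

000000000000000zzzzzzzzzzzzz77777777777777HHHHHHHHHHHHHH

Reading off run lengths: 0 runs 6, 9, 12; z runs 7, 9, 11; 7 runs 5, 8, 11; H runs 5, 8, 11 — each is linear in n, where the shown terms are n = 2, 3, 4.
Setting n = 5 gives 15, 13, 14, 14 characters in each block.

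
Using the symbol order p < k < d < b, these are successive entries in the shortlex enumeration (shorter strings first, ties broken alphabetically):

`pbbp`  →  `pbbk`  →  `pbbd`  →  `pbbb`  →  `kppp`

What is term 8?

kppb

Stepping forward 3 times from kppp: kppp → kppk → kppd, then the target.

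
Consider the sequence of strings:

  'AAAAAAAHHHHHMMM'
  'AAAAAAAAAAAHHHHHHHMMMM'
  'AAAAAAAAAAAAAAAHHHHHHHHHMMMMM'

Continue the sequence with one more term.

AAAAAAAAAAAAAAAAAAAHHHHHHHHHHHMMMMMM

The n-th term is 4n+3 A's then 2n+3 H's then n+2 M's (n = 1, 2, …).
Setting n = 4 gives 19, 11, 6 characters in each block.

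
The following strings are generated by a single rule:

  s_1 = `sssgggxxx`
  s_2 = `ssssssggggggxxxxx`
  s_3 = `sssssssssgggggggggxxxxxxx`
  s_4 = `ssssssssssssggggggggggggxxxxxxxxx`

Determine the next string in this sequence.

sssssssssssssssgggggggggggggggxxxxxxxxxxx

Each string has the form s^{3n} g^{3n} x^{2n+1} (n = 1, 2, …).
For the next term, n = 5, so the run lengths are 15, 15, 11.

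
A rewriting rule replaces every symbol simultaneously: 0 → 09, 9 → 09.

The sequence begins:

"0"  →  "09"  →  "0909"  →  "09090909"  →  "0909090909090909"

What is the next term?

09090909090909090909090909090909

Replace each of the 16 characters of 0909090909090909 in place — 09 09 09 09 09 09 09 09 09 09 09 09 09 09 09 09 — and concatenate.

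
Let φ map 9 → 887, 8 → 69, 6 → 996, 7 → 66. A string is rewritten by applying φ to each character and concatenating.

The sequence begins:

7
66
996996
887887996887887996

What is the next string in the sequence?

φ(887887996887887996) expands symbol-by-symbol to 69 69 66 69 69 66 887 887 996 69 69 66 69 69 66 887 887 996; joining the 18 pieces gives the next term.

696966696966887887996696966696966887887996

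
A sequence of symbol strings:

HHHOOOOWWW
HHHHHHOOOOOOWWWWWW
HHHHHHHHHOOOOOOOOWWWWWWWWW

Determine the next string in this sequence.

Each string has the form H^{3n} O^{2n+2} W^{3n} (n = 1, 2, …).
For the next term, n = 4, so the run lengths are 12, 10, 12.

HHHHHHHHHHHHOOOOOOOOOOWWWWWWWWWWWW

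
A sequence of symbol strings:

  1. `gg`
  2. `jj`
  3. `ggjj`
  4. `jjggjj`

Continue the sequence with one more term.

ggjjjjggjj

From term 3 onward, concatenate the second-to-last term with the last: gg·jj = ggjj, jj·ggjj = jjggjj, …
The next term joins ggjj and jjggjj.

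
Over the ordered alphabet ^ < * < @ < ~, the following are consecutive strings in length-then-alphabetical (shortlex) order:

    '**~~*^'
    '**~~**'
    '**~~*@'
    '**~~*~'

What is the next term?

**~~@^

Find the rightmost character of **~~*~ below ~, bump it to the next letter, and reset everything to its right to ^.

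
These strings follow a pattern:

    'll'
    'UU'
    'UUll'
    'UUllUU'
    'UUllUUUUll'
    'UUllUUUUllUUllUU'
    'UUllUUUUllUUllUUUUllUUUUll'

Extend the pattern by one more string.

UUllUUUUllUUllUUUUllUUUUllUUllUUUUllUUllUU

This is a Fibonacci-style word recurrence s(k) = s(k−1)·s(k−2): e.g. UU·ll = UUll.
So term 8 is UUllUUUUllUUllUUUUllUUUUll·UUllUUUUllUUllUU.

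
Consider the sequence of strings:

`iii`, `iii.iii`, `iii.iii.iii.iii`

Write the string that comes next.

s(k+1) = s(k)·.·s(k) — each term doubles the last with '.' between the halves.
So the next term is two copies of iii.iii.iii.iii with '.' between the halves.

iii.iii.iii.iii.iii.iii.iii.iii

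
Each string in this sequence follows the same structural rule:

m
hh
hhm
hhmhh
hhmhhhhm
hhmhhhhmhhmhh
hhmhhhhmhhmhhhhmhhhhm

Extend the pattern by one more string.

hhmhhhhmhhmhhhhmhhhhmhhmhhhhmhhmhh

Each term (from the third on) is the previous term followed by the one before it: term 3 = hh·m = hhm.
The next term joins hhmhhhhmhhmhhhhmhhhhm and hhmhhhhmhhmhh.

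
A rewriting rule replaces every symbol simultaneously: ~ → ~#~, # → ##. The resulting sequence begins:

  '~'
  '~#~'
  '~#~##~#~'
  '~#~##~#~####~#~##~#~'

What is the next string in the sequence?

Rewriting the 20 symbols of ~#~##~#~####~#~##~#~ one by one yields ~#~ ## ~#~ ## ## ~#~ ## ~#~ ## ## ## ## ~#~ ## ~#~ ## ## ~#~ ## ~#~; concatenated:

~#~##~#~####~#~##~#~########~#~##~#~####~#~##~#~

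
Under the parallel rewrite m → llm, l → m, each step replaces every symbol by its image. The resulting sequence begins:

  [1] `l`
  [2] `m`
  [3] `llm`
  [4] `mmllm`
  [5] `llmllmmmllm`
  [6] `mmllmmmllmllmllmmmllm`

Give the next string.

Applying the rule to each of the 21 symbols of mmllmmmllmllmllmmmllm gives the pieces llm llm m m llm llm llm m m llm m m llm m m llm llm llm m m llm, which concatenate to the answer.

llmllmmmllmllmllmmmllmmmllmmmllmllmllmmmllm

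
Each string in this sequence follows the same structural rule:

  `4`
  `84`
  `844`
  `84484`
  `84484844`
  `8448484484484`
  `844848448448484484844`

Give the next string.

8448484484484844848448448484484484

This is a Fibonacci-style word recurrence s(k) = s(k−1)·s(k−2): e.g. 84·4 = 844.
Continuing: 844848448448484484844 · 8448484484484 gives term 8.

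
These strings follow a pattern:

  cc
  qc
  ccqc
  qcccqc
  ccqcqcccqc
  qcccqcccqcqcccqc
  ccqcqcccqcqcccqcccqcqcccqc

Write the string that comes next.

qcccqcccqcqcccqcccqcqcccqcqcccqcccqcqcccqc

This is a Fibonacci-style word recurrence s(k) = s(k−2)·s(k−1): e.g. cc·qc = ccqc.
The next term joins qcccqcccqcqcccqc and ccqcqcccqcqcccqcccqcqcccqc.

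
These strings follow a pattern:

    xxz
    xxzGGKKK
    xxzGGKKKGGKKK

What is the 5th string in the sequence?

The strings grow by a fixed suffix GGKKK each time.
From xxzGGKKKGGKKK, 2 further steps: xxzGGKKKGGKKK → xxzGGKKKGGKKKGGKKK → (answer).

xxzGGKKKGGKKKGGKKKGGKKK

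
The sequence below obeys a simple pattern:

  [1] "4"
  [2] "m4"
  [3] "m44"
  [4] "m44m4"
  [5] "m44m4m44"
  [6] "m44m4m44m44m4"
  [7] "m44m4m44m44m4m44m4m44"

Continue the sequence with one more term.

Each term (from the third on) is the previous term followed by the one before it: term 3 = m4·4 = m44.
So term 8 is m44m4m44m44m4m44m4m44·m44m4m44m44m4.

m44m4m44m44m4m44m4m44m44m4m44m44m4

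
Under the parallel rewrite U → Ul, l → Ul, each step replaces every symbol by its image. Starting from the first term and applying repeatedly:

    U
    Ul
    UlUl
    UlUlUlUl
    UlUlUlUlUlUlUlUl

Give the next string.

Rewriting the 16 symbols of UlUlUlUlUlUlUlUl one by one yields Ul Ul Ul Ul Ul Ul Ul Ul Ul Ul Ul Ul Ul Ul Ul Ul; concatenated:

UlUlUlUlUlUlUlUlUlUlUlUlUlUlUlUl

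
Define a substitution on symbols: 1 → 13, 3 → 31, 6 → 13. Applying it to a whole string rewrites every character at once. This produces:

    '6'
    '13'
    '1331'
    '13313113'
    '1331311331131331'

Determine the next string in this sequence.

Replace each of the 16 characters of 1331311331131331 in place — 13 31 31 13 31 13 13 31 31 13 13 31 13 31 31 13 — and concatenate.

13313113311313313113133113313113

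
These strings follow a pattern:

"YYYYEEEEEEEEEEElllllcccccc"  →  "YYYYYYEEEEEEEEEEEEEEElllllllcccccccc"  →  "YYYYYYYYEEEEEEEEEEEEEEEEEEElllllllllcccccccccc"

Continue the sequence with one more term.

YYYYYYYYYYEEEEEEEEEEEEEEEEEEEEEEElllllllllllcccccccccccc

Reading off run lengths: Y runs 4, 6, 8; E runs 11, 15, 19; l runs 5, 7, 9; c runs 6, 8, 10 — each is linear in n, where the shown terms are n = 2, 3, 4.
Setting n = 5 gives 10, 23, 11, 12 characters in each block.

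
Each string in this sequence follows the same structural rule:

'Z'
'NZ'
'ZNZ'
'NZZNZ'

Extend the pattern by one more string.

ZNZNZZNZ

From term 3 onward, concatenate the second-to-last term with the last: Z·NZ = ZNZ, NZ·ZNZ = NZZNZ, …
Continuing: ZNZ · NZZNZ gives term 5.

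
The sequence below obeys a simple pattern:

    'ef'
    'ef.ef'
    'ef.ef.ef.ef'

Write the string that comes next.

ef.ef.ef.ef.ef.ef.ef.ef

Each string is two copies of the previous one joined by '.'.
So the next term is two copies of ef.ef.ef.ef with '.' between the halves.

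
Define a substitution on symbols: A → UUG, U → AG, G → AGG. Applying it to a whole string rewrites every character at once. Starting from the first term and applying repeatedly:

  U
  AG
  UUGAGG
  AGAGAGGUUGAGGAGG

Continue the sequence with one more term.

Applying the rule to each of the 16 symbols of AGAGAGGUUGAGGAGG gives the pieces UUG AGG UUG AGG UUG AGG AGG AG AG AGG UUG AGG AGG UUG AGG AGG, which concatenate to the answer.

UUGAGGUUGAGGUUGAGGAGGAGAGAGGUUGAGGAGGUUGAGGAGG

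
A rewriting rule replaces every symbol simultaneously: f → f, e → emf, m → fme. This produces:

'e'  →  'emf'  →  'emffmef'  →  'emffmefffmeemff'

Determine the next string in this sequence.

emffmefffmeemfffffmeemfemffmeff

φ(emffmefffmeemff) expands symbol-by-symbol to emf fme f f fme emf f f f fme emf emf fme f f; joining the 15 pieces gives the next term.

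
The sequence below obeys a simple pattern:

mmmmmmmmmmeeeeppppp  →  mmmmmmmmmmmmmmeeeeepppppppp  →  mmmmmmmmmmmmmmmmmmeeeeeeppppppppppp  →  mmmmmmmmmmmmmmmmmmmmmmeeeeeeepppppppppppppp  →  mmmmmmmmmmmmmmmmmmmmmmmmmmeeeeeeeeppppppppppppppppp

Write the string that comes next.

The n-th term is 4n+2 m's then n+2 e's then 3n-1 p's, where the shown terms are n = 2, 3, 4, 5, 6.
At n = 7 the blocks have lengths 30, 9, 20.

mmmmmmmmmmmmmmmmmmmmmmmmmmmmmmeeeeeeeeepppppppppppppppppppp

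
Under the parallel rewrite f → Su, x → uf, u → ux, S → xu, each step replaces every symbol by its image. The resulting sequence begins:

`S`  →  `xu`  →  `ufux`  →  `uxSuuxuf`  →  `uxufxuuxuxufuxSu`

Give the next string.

uxufuxSuufuxuxufuxufuxSuuxufxuux

φ(uxufxuuxuxufuxSu) expands symbol-by-symbol to ux uf ux Su uf ux ux uf ux uf ux Su ux uf xu ux; joining the 16 pieces gives the next term.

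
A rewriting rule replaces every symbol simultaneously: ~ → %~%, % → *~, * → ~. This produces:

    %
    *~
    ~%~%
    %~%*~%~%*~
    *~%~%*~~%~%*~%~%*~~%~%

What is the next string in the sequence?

Rewriting the 22 symbols of *~%~%*~~%~%*~%~%*~~%~% one by one yields ~ %~% *~ %~% *~ ~ %~% %~% *~ %~% *~ ~ %~% *~ %~% *~ ~ %~% %~% *~ %~% *~; concatenated:

~%~%*~%~%*~~%~%%~%*~%~%*~~%~%*~%~%*~~%~%%~%*~%~%*~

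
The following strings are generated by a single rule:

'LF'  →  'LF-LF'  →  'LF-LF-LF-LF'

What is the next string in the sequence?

Every step duplicates the string with '-' between the halves.
One more doubling of LF-LF-LF-LF gives the answer.

LF-LF-LF-LF-LF-LF-LF-LF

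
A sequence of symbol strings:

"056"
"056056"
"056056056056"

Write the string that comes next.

056056056056056056056056

Every step duplicates the string.
So the next term is two copies of 056056056056.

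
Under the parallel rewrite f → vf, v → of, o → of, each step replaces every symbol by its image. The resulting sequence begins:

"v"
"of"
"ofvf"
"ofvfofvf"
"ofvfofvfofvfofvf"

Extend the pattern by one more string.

φ(ofvfofvfofvfofvf) expands symbol-by-symbol to of vf of vf of vf of vf of vf of vf of vf of vf; joining the 16 pieces gives the next term.

ofvfofvfofvfofvfofvfofvfofvfofvf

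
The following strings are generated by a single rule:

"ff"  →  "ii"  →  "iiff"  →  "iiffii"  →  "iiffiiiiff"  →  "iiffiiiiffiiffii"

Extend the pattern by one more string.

iiffiiiiffiiffiiiiffiiiiff

From term 3 onward, concatenate the last term with the second-to-last: ii·ff = iiff, iiff·ii = iiffii, …
The next term joins iiffiiiiffiiffii and iiffiiiiff.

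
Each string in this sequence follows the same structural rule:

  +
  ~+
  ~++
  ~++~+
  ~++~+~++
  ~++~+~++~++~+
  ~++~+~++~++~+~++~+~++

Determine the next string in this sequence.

This is a Fibonacci-style word recurrence s(k) = s(k−1)·s(k−2): e.g. ~+·+ = ~++.
So term 8 is ~++~+~++~++~+~++~+~++·~++~+~++~++~+.

~++~+~++~++~+~++~+~++~++~+~++~++~+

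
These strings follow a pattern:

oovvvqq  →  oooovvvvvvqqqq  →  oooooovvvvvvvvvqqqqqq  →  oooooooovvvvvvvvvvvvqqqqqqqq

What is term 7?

oooooooooooooovvvvvvvvvvvvvvvvvvvvvqqqqqqqqqqqqqq

Term n consists of 2n o's, followed by 3n v's, followed by 2n q's (n = 1, 2, …).
At n = 7 the blocks have lengths 14, 21, 14.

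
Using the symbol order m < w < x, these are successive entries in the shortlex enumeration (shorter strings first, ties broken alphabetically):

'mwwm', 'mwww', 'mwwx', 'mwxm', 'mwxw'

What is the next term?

mwxx

Treat mwxw as a base-3 numeral over the given alphabet and add one, carrying through any trailing x's.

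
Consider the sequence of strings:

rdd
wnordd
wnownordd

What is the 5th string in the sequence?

Every step adds wno at the front: s(k+1) = wno·s(k).
From wnownordd, 2 further steps: wnownordd → wnownownordd → (answer).

wnownownownordd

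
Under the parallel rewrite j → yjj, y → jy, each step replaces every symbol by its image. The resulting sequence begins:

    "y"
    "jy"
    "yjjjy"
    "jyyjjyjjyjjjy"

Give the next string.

Rewriting the 13 symbols of jyyjjyjjyjjjy one by one yields yjj jy jy yjj yjj jy yjj yjj jy yjj yjj yjj jy; concatenated:

yjjjyjyyjjyjjjyyjjyjjjyyjjyjjyjjjy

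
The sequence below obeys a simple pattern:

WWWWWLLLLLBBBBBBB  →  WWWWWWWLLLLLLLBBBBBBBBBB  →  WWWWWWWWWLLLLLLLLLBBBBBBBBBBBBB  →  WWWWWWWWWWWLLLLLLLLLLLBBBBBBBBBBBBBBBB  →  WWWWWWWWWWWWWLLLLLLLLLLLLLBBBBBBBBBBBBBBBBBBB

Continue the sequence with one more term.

Reading off run lengths: W runs 5, 7, 9, 11, 13; L runs 5, 7, 9, 11, 13; B runs 7, 10, 13, 16, 19 — each is linear in n, where the shown terms are n = 2, 3, 4, 5, 6.
For the next term, n = 7, so the run lengths are 15, 15, 22.

WWWWWWWWWWWWWWWLLLLLLLLLLLLLLLBBBBBBBBBBBBBBBBBBBBBB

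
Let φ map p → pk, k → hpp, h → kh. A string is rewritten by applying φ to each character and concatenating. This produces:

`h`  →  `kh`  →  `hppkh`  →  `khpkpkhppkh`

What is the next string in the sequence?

hppkhpkhpppkhppkhpkpkhppkh

Rewriting each symbol of khpkpkhppkh: k→hpp, h→kh, p→pk, k→hpp, p→pk, k→hpp, h→kh, p→pk, p→pk, k→hpp, h→kh, which concatenates to hpp kh pk hpp pk hpp kh pk pk hpp kh.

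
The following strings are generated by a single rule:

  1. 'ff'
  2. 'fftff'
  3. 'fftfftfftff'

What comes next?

Each string is two copies of the previous one joined by 't'.
One more doubling of fftfftfftff gives the answer.

fftfftfftfftfftfftfftff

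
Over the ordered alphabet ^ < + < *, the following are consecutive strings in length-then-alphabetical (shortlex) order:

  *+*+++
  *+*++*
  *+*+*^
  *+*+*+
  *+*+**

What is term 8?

*+**^*

Advancing 3 positions from *+*+** through *+*+** → *+**^^ → *+**^+ reaches term 8.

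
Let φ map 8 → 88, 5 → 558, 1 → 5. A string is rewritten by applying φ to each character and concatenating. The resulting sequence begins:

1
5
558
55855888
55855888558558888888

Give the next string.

558558885585588888885585588855855888888888888888

Replace each of the 20 characters of 55855888558558888888 in place — 558 558 88 558 558 88 88 88 558 558 88 558 558 88 88 88 88 88 88 88 — and concatenate.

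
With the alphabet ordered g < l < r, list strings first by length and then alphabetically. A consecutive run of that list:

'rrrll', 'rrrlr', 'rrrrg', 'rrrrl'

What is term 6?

gggggg

Continuing the enumeration 2 steps past rrrrl: rrrrl → rrrrr → (answer).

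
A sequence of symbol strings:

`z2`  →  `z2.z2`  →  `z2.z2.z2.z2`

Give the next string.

s(k+1) = s(k)·.·s(k) — each term doubles the last with '.' between the halves.
Doubling z2.z2.z2.z2 with '.' between the halves:

z2.z2.z2.z2.z2.z2.z2.z2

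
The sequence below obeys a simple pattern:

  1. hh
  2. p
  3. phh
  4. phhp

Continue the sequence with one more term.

phhpphh

From term 3 onward, concatenate the last term with the second-to-last: p·hh = phh, phh·p = phhp, …
So term 5 is phhp·phh.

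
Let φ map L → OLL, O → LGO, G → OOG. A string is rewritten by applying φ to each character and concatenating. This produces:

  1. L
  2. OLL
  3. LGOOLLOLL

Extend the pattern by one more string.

OLLOOGLGOLGOOLLOLLLGOOLLOLL

Expanding LGOOLLOLL: L→OLL, G→OOG, O→LGO, O→LGO, L→OLL, L→OLL, O→LGO, L→OLL, L→OLL. Concatenated: OLL OOG LGO LGO OLL OLL LGO OLL OLL.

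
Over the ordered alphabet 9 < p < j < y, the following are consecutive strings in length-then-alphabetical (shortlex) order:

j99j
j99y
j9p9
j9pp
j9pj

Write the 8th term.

Advancing 3 positions from j9pj through j9pj → j9py → j9j9 reaches term 8.

j9jp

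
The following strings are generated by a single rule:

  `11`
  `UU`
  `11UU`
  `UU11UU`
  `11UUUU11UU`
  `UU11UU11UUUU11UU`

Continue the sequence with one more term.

11UUUU11UUUU11UU11UUUU11UU

From term 3 onward, concatenate the second-to-last term with the last: 11·UU = 11UU, UU·11UU = UU11UU, …
So term 7 is 11UUUU11UU·UU11UU11UUUU11UU.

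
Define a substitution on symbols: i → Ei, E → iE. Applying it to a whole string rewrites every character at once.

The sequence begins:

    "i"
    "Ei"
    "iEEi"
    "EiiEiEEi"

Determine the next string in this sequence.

Apply φ to EiiEiEEi symbol by symbol: E→iE, i→Ei, i→Ei, E→iE, i→Ei, E→iE, E→iE, i→Ei; joined: iE Ei Ei iE Ei iE iE Ei.

iEEiEiiEEiiEiEEi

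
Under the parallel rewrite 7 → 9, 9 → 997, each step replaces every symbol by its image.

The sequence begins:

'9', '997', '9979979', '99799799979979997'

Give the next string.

Rewriting the 17 symbols of 99799799979979997 one by one yields 997 997 9 997 997 9 997 997 997 9 997 997 9 997 997 997 9; concatenated:

99799799979979997997997999799799979979979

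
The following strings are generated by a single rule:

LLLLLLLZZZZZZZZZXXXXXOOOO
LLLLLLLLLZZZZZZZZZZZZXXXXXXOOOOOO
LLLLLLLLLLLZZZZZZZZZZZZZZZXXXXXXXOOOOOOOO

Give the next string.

LLLLLLLLLLLLLZZZZZZZZZZZZZZZZZZXXXXXXXXOOOOOOOOOO

The n-th term is 2n+3 L's then 3n+3 Z's then n+3 X's then 2n O's, where the shown terms are n = 2, 3, 4.
Setting n = 5 gives 13, 18, 8, 10 characters in each block.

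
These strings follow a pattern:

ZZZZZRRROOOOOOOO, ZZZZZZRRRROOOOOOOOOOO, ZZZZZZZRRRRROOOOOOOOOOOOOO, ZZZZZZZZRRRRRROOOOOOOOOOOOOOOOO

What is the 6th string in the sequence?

ZZZZZZZZZZRRRRRRRROOOOOOOOOOOOOOOOOOOOOOO

Term n consists of n+2 Z's, followed by n R's, followed by 3n-1 O's, where the shown terms are n = 3, 4, 5, 6.
For term 6, n = 8, so the run lengths are 10, 8, 23.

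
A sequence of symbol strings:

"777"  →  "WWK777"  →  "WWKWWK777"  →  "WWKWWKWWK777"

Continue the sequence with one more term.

Every step adds WWK at the front: s(k+1) = WWK·s(k).
Applying this once more to WWKWWKWWK777:

WWKWWKWWKWWK777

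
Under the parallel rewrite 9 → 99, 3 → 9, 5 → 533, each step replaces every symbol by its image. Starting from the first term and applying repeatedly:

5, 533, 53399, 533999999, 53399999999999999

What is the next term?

Replace each of the 17 characters of 53399999999999999 in place — 533 9 9 99 99 99 99 99 99 99 99 99 99 99 99 99 99 — and concatenate.

533999999999999999999999999999999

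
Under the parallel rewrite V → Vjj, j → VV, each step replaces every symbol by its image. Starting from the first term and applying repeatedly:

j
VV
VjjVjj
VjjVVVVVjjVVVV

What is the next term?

VjjVVVVVjjVjjVjjVjjVjjVVVVVjjVjjVjjVjj

φ(VjjVVVVVjjVVVV) expands symbol-by-symbol to Vjj VV VV Vjj Vjj Vjj Vjj Vjj VV VV Vjj Vjj Vjj Vjj; joining the 14 pieces gives the next term.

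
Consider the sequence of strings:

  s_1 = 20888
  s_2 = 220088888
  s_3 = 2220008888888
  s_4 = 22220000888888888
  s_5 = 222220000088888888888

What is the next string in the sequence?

Term n consists of n 2's, followed by n 0's, followed by 2n+1 8's (n = 1, 2, …).
For the next term, n = 6, so the run lengths are 6, 6, 13.

2222220000008888888888888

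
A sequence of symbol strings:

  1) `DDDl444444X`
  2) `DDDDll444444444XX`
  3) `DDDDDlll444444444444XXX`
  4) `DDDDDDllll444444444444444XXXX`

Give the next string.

DDDDDDDlllll444444444444444444XXXXX

The n-th term is n+2 D's then n l's then 3n+3 4's then n X's (n = 1, 2, …).
Setting n = 5 gives 7, 5, 18, 5 characters in each block.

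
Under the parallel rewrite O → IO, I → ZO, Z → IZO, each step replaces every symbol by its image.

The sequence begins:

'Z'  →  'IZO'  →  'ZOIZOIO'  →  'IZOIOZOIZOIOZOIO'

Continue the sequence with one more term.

φ(IZOIOZOIZOIOZOIO) expands symbol-by-symbol to ZO IZO IO ZO IO IZO IO ZO IZO IO ZO IO IZO IO ZO IO; joining the 16 pieces gives the next term.

ZOIZOIOZOIOIZOIOZOIZOIOZOIOIZOIOZOIO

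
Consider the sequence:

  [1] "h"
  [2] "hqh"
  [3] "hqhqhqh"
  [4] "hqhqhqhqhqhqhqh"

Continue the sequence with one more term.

Each string is two copies of the previous one joined by 'q'.
Doubling hqhqhqhqhqhqhqh with 'q' between the halves:

hqhqhqhqhqhqhqhqhqhqhqhqhqhqhqh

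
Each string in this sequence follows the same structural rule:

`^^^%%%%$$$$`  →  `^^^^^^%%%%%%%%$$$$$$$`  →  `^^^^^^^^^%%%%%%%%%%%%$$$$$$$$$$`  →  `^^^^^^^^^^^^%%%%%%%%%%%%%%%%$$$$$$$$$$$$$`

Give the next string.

Reading off run lengths: ^ runs 3, 6, 9, 12; % runs 4, 8, 12, 16; $ runs 4, 7, 10, 13 — each is linear in n (n = 1, 2, …).
Setting n = 5 gives 15, 20, 16 characters in each block.

^^^^^^^^^^^^^^^%%%%%%%%%%%%%%%%%%%%$$$$$$$$$$$$$$$$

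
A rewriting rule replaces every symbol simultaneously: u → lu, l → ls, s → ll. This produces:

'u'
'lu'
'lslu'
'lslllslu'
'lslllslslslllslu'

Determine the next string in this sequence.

lslllslslslllslllslllslslslllslu

φ(lslllslslslllslu) expands symbol-by-symbol to ls ll ls ls ls ll ls ll ls ll ls ls ls ll ls lu; joining the 16 pieces gives the next term.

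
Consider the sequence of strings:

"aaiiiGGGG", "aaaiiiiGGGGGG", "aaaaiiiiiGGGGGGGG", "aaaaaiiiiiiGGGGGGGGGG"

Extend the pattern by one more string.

aaaaaaiiiiiiiGGGGGGGGGGGG

Each string has the form a^{n} i^{n+1} G^{2n}, where the shown terms are n = 2, 3, 4, 5.
At n = 6 the blocks have lengths 6, 7, 12.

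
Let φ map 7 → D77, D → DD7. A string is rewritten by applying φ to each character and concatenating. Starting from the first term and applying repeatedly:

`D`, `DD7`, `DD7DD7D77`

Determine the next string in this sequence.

Expanding DD7DD7D77: D→DD7, D→DD7, 7→D77, D→DD7, D→DD7, 7→D77, D→DD7, 7→D77, 7→D77. Concatenated: DD7 DD7 D77 DD7 DD7 D77 DD7 D77 D77.

DD7DD7D77DD7DD7D77DD7D77D77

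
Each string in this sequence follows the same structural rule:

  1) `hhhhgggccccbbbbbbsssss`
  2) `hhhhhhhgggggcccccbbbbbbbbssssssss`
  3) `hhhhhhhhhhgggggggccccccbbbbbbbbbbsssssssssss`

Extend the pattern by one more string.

hhhhhhhhhhhhhgggggggggcccccccbbbbbbbbbbbbssssssssssssss

Reading off run lengths: h runs 4, 7, 10; g runs 3, 5, 7; c runs 4, 5, 6; b runs 6, 8, 10; s runs 5, 8, 11 — each is linear in n, where the shown terms are n = 2, 3, 4.
At n = 5 the blocks have lengths 13, 9, 7, 12, 14.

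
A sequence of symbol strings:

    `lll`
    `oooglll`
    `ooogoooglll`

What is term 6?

ooogooogooogooogoooglll

Each term is the previous one with ooog prepended.
From ooogoooglll, 3 further steps: ooogoooglll → ooogooogoooglll → ooogooogooogoooglll → (answer).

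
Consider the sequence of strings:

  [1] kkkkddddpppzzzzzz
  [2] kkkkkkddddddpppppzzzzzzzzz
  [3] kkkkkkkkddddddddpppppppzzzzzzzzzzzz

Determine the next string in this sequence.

Reading off run lengths: k runs 4, 6, 8; d runs 4, 6, 8; p runs 3, 5, 7; z runs 6, 9, 12 — each is linear in n, where the shown terms are n = 2, 3, 4.
For the next term, n = 5, so the run lengths are 10, 10, 9, 15.

kkkkkkkkkkddddddddddpppppppppzzzzzzzzzzzzzzz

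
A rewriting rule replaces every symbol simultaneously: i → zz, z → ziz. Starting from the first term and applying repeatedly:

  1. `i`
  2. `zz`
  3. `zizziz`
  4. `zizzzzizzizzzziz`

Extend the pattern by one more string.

Replace each of the 16 characters of zizzzzizzizzzziz in place — ziz zz ziz ziz ziz ziz zz ziz ziz zz ziz ziz ziz ziz zz ziz — and concatenate.

zizzzzizzizzizzizzzzizzizzzzizzizzizzizzzziz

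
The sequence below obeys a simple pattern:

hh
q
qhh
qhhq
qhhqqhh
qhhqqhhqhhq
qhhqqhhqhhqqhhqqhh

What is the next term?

qhhqqhhqhhqqhhqqhhqhhqqhhqhhq

This is a Fibonacci-style word recurrence s(k) = s(k−1)·s(k−2): e.g. q·hh = qhh.
So term 8 is qhhqqhhqhhqqhhqqhh·qhhqqhhqhhq.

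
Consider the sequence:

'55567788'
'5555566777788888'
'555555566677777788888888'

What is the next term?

Term n consists of 2n+1 5's, followed by n 6's, followed by 2n 7's, followed by 3n-1 8's (n = 1, 2, …).
Setting n = 4 gives 9, 4, 8, 11 characters in each block.

55555555566667777777788888888888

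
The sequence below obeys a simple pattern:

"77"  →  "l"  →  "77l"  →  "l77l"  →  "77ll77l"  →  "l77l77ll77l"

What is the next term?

77ll77ll77l77ll77l

From term 3 onward, concatenate the second-to-last term with the last: 77·l = 77l, l·77l = l77l, …
So term 7 is 77ll77l·l77l77ll77l.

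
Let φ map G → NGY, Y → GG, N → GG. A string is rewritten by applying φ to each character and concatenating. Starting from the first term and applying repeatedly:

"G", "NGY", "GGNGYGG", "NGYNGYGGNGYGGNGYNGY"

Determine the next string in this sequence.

Replace each of the 19 characters of NGYNGYGGNGYGGNGYNGY in place — GG NGY GG GG NGY GG NGY NGY GG NGY GG NGY NGY GG NGY GG GG NGY GG — and concatenate.

GGNGYGGGGNGYGGNGYNGYGGNGYGGNGYNGYGGNGYGGGGNGYGG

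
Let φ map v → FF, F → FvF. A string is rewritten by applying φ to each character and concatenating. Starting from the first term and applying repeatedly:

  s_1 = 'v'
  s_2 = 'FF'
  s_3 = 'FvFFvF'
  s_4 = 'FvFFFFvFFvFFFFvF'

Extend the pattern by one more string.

Applying the rule to each of the 16 symbols of FvFFFFvFFvFFFFvF gives the pieces FvF FF FvF FvF FvF FvF FF FvF FvF FF FvF FvF FvF FvF FF FvF, which concatenate to the answer.

FvFFFFvFFvFFvFFvFFFFvFFvFFFFvFFvFFvFFvFFFFvF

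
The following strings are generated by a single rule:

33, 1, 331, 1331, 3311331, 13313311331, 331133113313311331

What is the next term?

13313311331331133113313311331

Each term (from the third on) is the two preceding terms concatenated in order: term 3 = 33·1 = 331.
Continuing: 13313311331 · 331133113313311331 gives term 8.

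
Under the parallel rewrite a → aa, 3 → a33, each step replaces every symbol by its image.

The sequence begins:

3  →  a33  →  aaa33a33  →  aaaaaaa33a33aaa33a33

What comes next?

aaaaaaaaaaaaaaa33a33aaa33a33aaaaaaa33a33aaa33a33

Replace each of the 20 characters of aaaaaaa33a33aaa33a33 in place — aa aa aa aa aa aa aa a33 a33 aa a33 a33 aa aa aa a33 a33 aa a33 a33 — and concatenate.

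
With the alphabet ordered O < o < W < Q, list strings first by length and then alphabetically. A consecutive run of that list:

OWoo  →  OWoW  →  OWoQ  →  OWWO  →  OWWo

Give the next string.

OWWW

Find the rightmost character of OWWo below Q, bump it to the next letter, and reset everything to its right to O.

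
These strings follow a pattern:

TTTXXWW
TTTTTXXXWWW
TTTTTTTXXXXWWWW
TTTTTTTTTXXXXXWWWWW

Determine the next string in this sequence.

TTTTTTTTTTTXXXXXXWWWWWW

Term n consists of 2n+1 T's, followed by n+1 X's, followed by n+1 W's (n = 1, 2, …).
Setting n = 5 gives 11, 6, 6 characters in each block.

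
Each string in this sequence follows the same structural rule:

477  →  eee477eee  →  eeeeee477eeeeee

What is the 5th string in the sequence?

Each term wraps the previous one in eee on the left and eee on the right.
From eeeeee477eeeeee, 2 further steps: eeeeee477eeeeee → eeeeeeeee477eeeeeeeee → (answer).

eeeeeeeeeeee477eeeeeeeeeeee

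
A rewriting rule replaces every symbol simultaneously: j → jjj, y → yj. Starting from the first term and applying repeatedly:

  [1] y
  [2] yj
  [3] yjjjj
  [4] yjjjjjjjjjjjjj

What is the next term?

Rewriting the 14 symbols of yjjjjjjjjjjjjj one by one yields yj jjj jjj jjj jjj jjj jjj jjj jjj jjj jjj jjj jjj jjj; concatenated:

yjjjjjjjjjjjjjjjjjjjjjjjjjjjjjjjjjjjjjjjj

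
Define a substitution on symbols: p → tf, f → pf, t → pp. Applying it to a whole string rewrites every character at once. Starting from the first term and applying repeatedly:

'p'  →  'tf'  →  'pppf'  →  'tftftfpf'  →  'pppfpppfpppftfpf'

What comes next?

Applying the rule to each of the 16 symbols of pppfpppfpppftfpf gives the pieces tf tf tf pf tf tf tf pf tf tf tf pf pp pf tf pf, which concatenate to the answer.

tftftfpftftftfpftftftfpfpppftfpf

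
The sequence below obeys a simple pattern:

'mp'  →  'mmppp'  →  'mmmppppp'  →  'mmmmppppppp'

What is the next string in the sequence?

Reading off run lengths: m runs 1, 2, 3, 4; p runs 1, 3, 5, 7 — each is linear in n (n = 1, 2, …).
Setting n = 5 gives 5, 9 characters in each block.

mmmmmppppppppp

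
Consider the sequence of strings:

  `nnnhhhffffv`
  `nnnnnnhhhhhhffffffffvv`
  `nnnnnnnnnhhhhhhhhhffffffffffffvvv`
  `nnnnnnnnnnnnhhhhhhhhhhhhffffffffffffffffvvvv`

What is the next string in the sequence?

nnnnnnnnnnnnnnnhhhhhhhhhhhhhhhffffffffffffffffffffvvvvv

Term n consists of 3n n's, followed by 3n h's, followed by 4n f's, followed by n v's (n = 1, 2, …).
At n = 5 the blocks have lengths 15, 15, 20, 5.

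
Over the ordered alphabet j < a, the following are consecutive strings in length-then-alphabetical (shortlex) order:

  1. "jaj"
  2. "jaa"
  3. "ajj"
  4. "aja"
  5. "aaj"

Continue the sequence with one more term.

The successor of aaj increments the rightmost position that isn't already a and resets every position after it to j.

aaa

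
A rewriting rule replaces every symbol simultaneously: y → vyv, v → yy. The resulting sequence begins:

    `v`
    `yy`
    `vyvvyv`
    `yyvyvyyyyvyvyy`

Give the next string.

Rewriting the 14 symbols of yyvyvyyyyvyvyy one by one yields vyv vyv yy vyv yy vyv vyv vyv vyv yy vyv yy vyv vyv; concatenated:

vyvvyvyyvyvyyvyvvyvvyvvyvyyvyvyyvyvvyv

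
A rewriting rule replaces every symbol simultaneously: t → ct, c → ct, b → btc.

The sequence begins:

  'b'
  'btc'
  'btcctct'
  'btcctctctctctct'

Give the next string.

Rewriting the 15 symbols of btcctctctctctct one by one yields btc ct ct ct ct ct ct ct ct ct ct ct ct ct ct; concatenated:

btcctctctctctctctctctctctctctct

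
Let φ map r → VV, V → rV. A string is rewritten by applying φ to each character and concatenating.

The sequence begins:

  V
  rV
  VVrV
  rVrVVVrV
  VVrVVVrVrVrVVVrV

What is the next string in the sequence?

φ(VVrVVVrVrVrVVVrV) expands symbol-by-symbol to rV rV VV rV rV rV VV rV VV rV VV rV rV rV VV rV; joining the 16 pieces gives the next term.

rVrVVVrVrVrVVVrVVVrVVVrVrVrVVVrV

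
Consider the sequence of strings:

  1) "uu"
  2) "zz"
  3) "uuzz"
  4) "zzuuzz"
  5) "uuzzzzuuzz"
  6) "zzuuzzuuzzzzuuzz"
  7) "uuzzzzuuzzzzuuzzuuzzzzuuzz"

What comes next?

From term 3 onward, concatenate the second-to-last term with the last: uu·zz = uuzz, zz·uuzz = zzuuzz, …
So term 8 is zzuuzzuuzzzzuuzz·uuzzzzuuzzzzuuzzuuzzzzuuzz.

zzuuzzuuzzzzuuzzuuzzzzuuzzzzuuzzuuzzzzuuzz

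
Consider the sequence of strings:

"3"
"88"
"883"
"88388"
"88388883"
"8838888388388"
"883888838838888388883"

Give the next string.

From term 3 onward, concatenate the last term with the second-to-last: 88·3 = 883, 883·88 = 88388, …
The next term joins 883888838838888388883 and 8838888388388.

8838888388388883888838838888388388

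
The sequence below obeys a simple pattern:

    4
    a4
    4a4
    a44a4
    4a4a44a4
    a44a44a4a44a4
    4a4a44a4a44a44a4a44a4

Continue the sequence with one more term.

Each term (from the third on) is the two preceding terms concatenated in order: term 3 = 4·a4 = 4a4.
Continuing: a44a44a4a44a4 · 4a4a44a4a44a44a4a44a4 gives term 8.

a44a44a4a44a44a4a44a4a44a44a4a44a4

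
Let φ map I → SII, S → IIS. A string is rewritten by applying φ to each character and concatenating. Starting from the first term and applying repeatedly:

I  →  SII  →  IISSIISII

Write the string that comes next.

SIISIIIISIISSIISIIIISSIISII

Rewriting each symbol of IISSIISII: I→SII, I→SII, S→IIS, S→IIS, I→SII, I→SII, S→IIS, I→SII, I→SII, which concatenates to SII SII IIS IIS SII SII IIS SII SII.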